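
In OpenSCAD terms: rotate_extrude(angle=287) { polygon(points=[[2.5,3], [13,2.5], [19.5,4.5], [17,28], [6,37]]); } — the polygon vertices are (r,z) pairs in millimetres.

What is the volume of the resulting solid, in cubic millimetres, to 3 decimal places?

Volume = 22470.591 mm³

Profile (r,z), 5 vertices: (2.5,3) (13,2.5) (19.5,4.5) (17,28) (6,37)
edge 0: (2.5,3)→(13,2.5)  cross = 2.5·2.5 − 13·3 = -32.7500; (r_i+r_j)·cross = 15.5·-32.7500 = -507.6250
edge 1: (13,2.5)→(19.5,4.5)  cross = 13·4.5 − 19.5·2.5 = 9.7500; (r_i+r_j)·cross = 32.5·9.7500 = 316.8750
edge 2: (19.5,4.5)→(17,28)  cross = 19.5·28 − 17·4.5 = 469.5000; (r_i+r_j)·cross = 36.5·469.5000 = 17136.7500
edge 3: (17,28)→(6,37)  cross = 17·37 − 6·28 = 461.0000; (r_i+r_j)·cross = 23·461.0000 = 10603.0000
edge 4: (6,37)→(2.5,3)  cross = 6·3 − 2.5·37 = -74.5000; (r_i+r_j)·cross = 8.5·-74.5000 = -633.2500
Σcross = 833.0000 → A = |Σcross|/2 = 416.5000 mm²
Σ(r_i+r_j)·cross = 26915.7500 → first moment M = |Σ|/6 = 4485.9583
R_c = M/A = 4485.9583/416.5000 = 10.7706 mm
θ = 287° = 5.009095 rad
V = θ·R_c·A = 5.009095·10.7706·416.5000 = 22470.591 mm³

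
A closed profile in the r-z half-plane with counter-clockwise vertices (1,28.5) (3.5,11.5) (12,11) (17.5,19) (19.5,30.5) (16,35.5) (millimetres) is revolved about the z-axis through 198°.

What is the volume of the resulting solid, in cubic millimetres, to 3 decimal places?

Volume = 11258.552 mm³

Profile (r,z), 6 vertices: (1,28.5) (3.5,11.5) (12,11) (17.5,19) (19.5,30.5) (16,35.5)
edge 0: (1,28.5)→(3.5,11.5)  cross = 1·11.5 − 3.5·28.5 = -88.2500; (r_i+r_j)·cross = 4.5·-88.2500 = -397.1250
edge 1: (3.5,11.5)→(12,11)  cross = 3.5·11 − 12·11.5 = -99.5000; (r_i+r_j)·cross = 15.5·-99.5000 = -1542.2500
edge 2: (12,11)→(17.5,19)  cross = 12·19 − 17.5·11 = 35.5000; (r_i+r_j)·cross = 29.5·35.5000 = 1047.2500
edge 3: (17.5,19)→(19.5,30.5)  cross = 17.5·30.5 − 19.5·19 = 163.2500; (r_i+r_j)·cross = 37·163.2500 = 6040.2500
edge 4: (19.5,30.5)→(16,35.5)  cross = 19.5·35.5 − 16·30.5 = 204.2500; (r_i+r_j)·cross = 35.5·204.2500 = 7250.8750
edge 5: (16,35.5)→(1,28.5)  cross = 16·28.5 − 1·35.5 = 420.5000; (r_i+r_j)·cross = 17·420.5000 = 7148.5000
Σcross = 635.7500 → A = |Σcross|/2 = 317.8750 mm²
Σ(r_i+r_j)·cross = 19547.5000 → first moment M = |Σ|/6 = 3257.9167
R_c = M/A = 3257.9167/317.8750 = 10.2490 mm
θ = 198° = 3.455752 rad
V = θ·R_c·A = 3.455752·10.2490·317.8750 = 11258.552 mm³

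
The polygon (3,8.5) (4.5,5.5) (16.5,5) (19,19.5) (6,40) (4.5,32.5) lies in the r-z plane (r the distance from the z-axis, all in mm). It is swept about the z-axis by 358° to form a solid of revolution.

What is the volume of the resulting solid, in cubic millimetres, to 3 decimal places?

Volume = 23161.718 mm³

Profile (r,z), 6 vertices: (3,8.5) (4.5,5.5) (16.5,5) (19,19.5) (6,40) (4.5,32.5)
edge 0: (3,8.5)→(4.5,5.5)  cross = 3·5.5 − 4.5·8.5 = -21.7500; (r_i+r_j)·cross = 7.5·-21.7500 = -163.1250
edge 1: (4.5,5.5)→(16.5,5)  cross = 4.5·5 − 16.5·5.5 = -68.2500; (r_i+r_j)·cross = 21·-68.2500 = -1433.2500
edge 2: (16.5,5)→(19,19.5)  cross = 16.5·19.5 − 19·5 = 226.7500; (r_i+r_j)·cross = 35.5·226.7500 = 8049.6250
edge 3: (19,19.5)→(6,40)  cross = 19·40 − 6·19.5 = 643.0000; (r_i+r_j)·cross = 25·643.0000 = 16075.0000
edge 4: (6,40)→(4.5,32.5)  cross = 6·32.5 − 4.5·40 = 15.0000; (r_i+r_j)·cross = 10.5·15.0000 = 157.5000
edge 5: (4.5,32.5)→(3,8.5)  cross = 4.5·8.5 − 3·32.5 = -59.2500; (r_i+r_j)·cross = 7.5·-59.2500 = -444.3750
Σcross = 735.5000 → A = |Σcross|/2 = 367.7500 mm²
Σ(r_i+r_j)·cross = 22241.3750 → first moment M = |Σ|/6 = 3706.8958
R_c = M/A = 3706.8958/367.7500 = 10.0799 mm
θ = 358° = 6.248279 rad
V = θ·R_c·A = 6.248279·10.0799·367.7500 = 23161.718 mm³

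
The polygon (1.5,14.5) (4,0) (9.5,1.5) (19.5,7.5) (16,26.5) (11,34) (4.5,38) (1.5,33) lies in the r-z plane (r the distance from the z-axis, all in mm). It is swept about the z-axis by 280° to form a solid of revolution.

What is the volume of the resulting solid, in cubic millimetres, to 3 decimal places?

Profile (r,z), 8 vertices: (1.5,14.5) (4,0) (9.5,1.5) (19.5,7.5) (16,26.5) (11,34) (4.5,38) (1.5,33)
edge 0: (1.5,14.5)→(4,0)  cross = 1.5·0 − 4·14.5 = -58.0000; (r_i+r_j)·cross = 5.5·-58.0000 = -319.0000
edge 1: (4,0)→(9.5,1.5)  cross = 4·1.5 − 9.5·0 = 6.0000; (r_i+r_j)·cross = 13.5·6.0000 = 81.0000
edge 2: (9.5,1.5)→(19.5,7.5)  cross = 9.5·7.5 − 19.5·1.5 = 42.0000; (r_i+r_j)·cross = 29·42.0000 = 1218.0000
edge 3: (19.5,7.5)→(16,26.5)  cross = 19.5·26.5 − 16·7.5 = 396.7500; (r_i+r_j)·cross = 35.5·396.7500 = 14084.6250
edge 4: (16,26.5)→(11,34)  cross = 16·34 − 11·26.5 = 252.5000; (r_i+r_j)·cross = 27·252.5000 = 6817.5000
edge 5: (11,34)→(4.5,38)  cross = 11·38 − 4.5·34 = 265.0000; (r_i+r_j)·cross = 15.5·265.0000 = 4107.5000
edge 6: (4.5,38)→(1.5,33)  cross = 4.5·33 − 1.5·38 = 91.5000; (r_i+r_j)·cross = 6·91.5000 = 549.0000
edge 7: (1.5,33)→(1.5,14.5)  cross = 1.5·14.5 − 1.5·33 = -27.7500; (r_i+r_j)·cross = 3·-27.7500 = -83.2500
Σcross = 968.0000 → A = |Σcross|/2 = 484.0000 mm²
Σ(r_i+r_j)·cross = 26455.3750 → first moment M = |Σ|/6 = 4409.2292
R_c = M/A = 4409.2292/484.0000 = 9.1100 mm
θ = 280° = 4.886922 rad
V = θ·R_c·A = 4.886922·9.1100·484.0000 = 21547.559 mm³

Volume = 21547.559 mm³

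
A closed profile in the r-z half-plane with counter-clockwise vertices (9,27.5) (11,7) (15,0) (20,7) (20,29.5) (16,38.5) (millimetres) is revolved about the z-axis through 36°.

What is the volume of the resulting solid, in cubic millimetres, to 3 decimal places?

Profile (r,z), 6 vertices: (9,27.5) (11,7) (15,0) (20,7) (20,29.5) (16,38.5)
edge 0: (9,27.5)→(11,7)  cross = 9·7 − 11·27.5 = -239.5000; (r_i+r_j)·cross = 20·-239.5000 = -4790.0000
edge 1: (11,7)→(15,0)  cross = 11·0 − 15·7 = -105.0000; (r_i+r_j)·cross = 26·-105.0000 = -2730.0000
edge 2: (15,0)→(20,7)  cross = 15·7 − 20·0 = 105.0000; (r_i+r_j)·cross = 35·105.0000 = 3675.0000
edge 3: (20,7)→(20,29.5)  cross = 20·29.5 − 20·7 = 450.0000; (r_i+r_j)·cross = 40·450.0000 = 18000.0000
edge 4: (20,29.5)→(16,38.5)  cross = 20·38.5 − 16·29.5 = 298.0000; (r_i+r_j)·cross = 36·298.0000 = 10728.0000
edge 5: (16,38.5)→(9,27.5)  cross = 16·27.5 − 9·38.5 = 93.5000; (r_i+r_j)·cross = 25·93.5000 = 2337.5000
Σcross = 602.0000 → A = |Σcross|/2 = 301.0000 mm²
Σ(r_i+r_j)·cross = 27220.5000 → first moment M = |Σ|/6 = 4536.7500
R_c = M/A = 4536.7500/301.0000 = 15.0723 mm
θ = 36° = 0.628319 rad
V = θ·R_c·A = 0.628319·15.0723·301.0000 = 2850.524 mm³

Volume = 2850.524 mm³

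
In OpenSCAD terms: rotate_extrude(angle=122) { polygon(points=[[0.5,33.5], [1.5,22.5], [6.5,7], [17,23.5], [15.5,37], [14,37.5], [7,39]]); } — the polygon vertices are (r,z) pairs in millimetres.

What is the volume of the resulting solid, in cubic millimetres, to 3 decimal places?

Volume = 6269.152 mm³

Profile (r,z), 7 vertices: (0.5,33.5) (1.5,22.5) (6.5,7) (17,23.5) (15.5,37) (14,37.5) (7,39)
edge 0: (0.5,33.5)→(1.5,22.5)  cross = 0.5·22.5 − 1.5·33.5 = -39.0000; (r_i+r_j)·cross = 2·-39.0000 = -78.0000
edge 1: (1.5,22.5)→(6.5,7)  cross = 1.5·7 − 6.5·22.5 = -135.7500; (r_i+r_j)·cross = 8·-135.7500 = -1086.0000
edge 2: (6.5,7)→(17,23.5)  cross = 6.5·23.5 − 17·7 = 33.7500; (r_i+r_j)·cross = 23.5·33.7500 = 793.1250
edge 3: (17,23.5)→(15.5,37)  cross = 17·37 − 15.5·23.5 = 264.7500; (r_i+r_j)·cross = 32.5·264.7500 = 8604.3750
edge 4: (15.5,37)→(14,37.5)  cross = 15.5·37.5 − 14·37 = 63.2500; (r_i+r_j)·cross = 29.5·63.2500 = 1865.8750
edge 5: (14,37.5)→(7,39)  cross = 14·39 − 7·37.5 = 283.5000; (r_i+r_j)·cross = 21·283.5000 = 5953.5000
edge 6: (7,39)→(0.5,33.5)  cross = 7·33.5 − 0.5·39 = 215.0000; (r_i+r_j)·cross = 7.5·215.0000 = 1612.5000
Σcross = 685.5000 → A = |Σcross|/2 = 342.7500 mm²
Σ(r_i+r_j)·cross = 17665.3750 → first moment M = |Σ|/6 = 2944.2292
R_c = M/A = 2944.2292/342.7500 = 8.5900 mm
θ = 122° = 2.129302 rad
V = θ·R_c·A = 2.129302·8.5900·342.7500 = 6269.152 mm³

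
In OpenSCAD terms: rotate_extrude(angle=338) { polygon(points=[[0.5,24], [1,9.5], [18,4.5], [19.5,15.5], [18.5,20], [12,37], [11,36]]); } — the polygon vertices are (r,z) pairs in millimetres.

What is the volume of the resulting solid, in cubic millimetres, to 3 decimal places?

Profile (r,z), 7 vertices: (0.5,24) (1,9.5) (18,4.5) (19.5,15.5) (18.5,20) (12,37) (11,36)
edge 0: (0.5,24)→(1,9.5)  cross = 0.5·9.5 − 1·24 = -19.2500; (r_i+r_j)·cross = 1.5·-19.2500 = -28.8750
edge 1: (1,9.5)→(18,4.5)  cross = 1·4.5 − 18·9.5 = -166.5000; (r_i+r_j)·cross = 19·-166.5000 = -3163.5000
edge 2: (18,4.5)→(19.5,15.5)  cross = 18·15.5 − 19.5·4.5 = 191.2500; (r_i+r_j)·cross = 37.5·191.2500 = 7171.8750
edge 3: (19.5,15.5)→(18.5,20)  cross = 19.5·20 − 18.5·15.5 = 103.2500; (r_i+r_j)·cross = 38·103.2500 = 3923.5000
edge 4: (18.5,20)→(12,37)  cross = 18.5·37 − 12·20 = 444.5000; (r_i+r_j)·cross = 30.5·444.5000 = 13557.2500
edge 5: (12,37)→(11,36)  cross = 12·36 − 11·37 = 25.0000; (r_i+r_j)·cross = 23·25.0000 = 575.0000
edge 6: (11,36)→(0.5,24)  cross = 11·24 − 0.5·36 = 246.0000; (r_i+r_j)·cross = 11.5·246.0000 = 2829.0000
Σcross = 824.2500 → A = |Σcross|/2 = 412.1250 mm²
Σ(r_i+r_j)·cross = 24864.2500 → first moment M = |Σ|/6 = 4144.0417
R_c = M/A = 4144.0417/412.1250 = 10.0553 mm
θ = 338° = 5.899213 rad
V = θ·R_c·A = 5.899213·10.0553·412.1250 = 24446.584 mm³

Volume = 24446.584 mm³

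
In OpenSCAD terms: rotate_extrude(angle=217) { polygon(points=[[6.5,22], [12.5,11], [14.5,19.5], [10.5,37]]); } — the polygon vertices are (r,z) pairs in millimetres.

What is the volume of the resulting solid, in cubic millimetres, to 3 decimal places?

Volume = 4128.543 mm³

Profile (r,z), 4 vertices: (6.5,22) (12.5,11) (14.5,19.5) (10.5,37)
edge 0: (6.5,22)→(12.5,11)  cross = 6.5·11 − 12.5·22 = -203.5000; (r_i+r_j)·cross = 19·-203.5000 = -3866.5000
edge 1: (12.5,11)→(14.5,19.5)  cross = 12.5·19.5 − 14.5·11 = 84.2500; (r_i+r_j)·cross = 27·84.2500 = 2274.7500
edge 2: (14.5,19.5)→(10.5,37)  cross = 14.5·37 − 10.5·19.5 = 331.7500; (r_i+r_j)·cross = 25·331.7500 = 8293.7500
edge 3: (10.5,37)→(6.5,22)  cross = 10.5·22 − 6.5·37 = -9.5000; (r_i+r_j)·cross = 17·-9.5000 = -161.5000
Σcross = 203.0000 → A = |Σcross|/2 = 101.5000 mm²
Σ(r_i+r_j)·cross = 6540.5000 → first moment M = |Σ|/6 = 1090.0833
R_c = M/A = 1090.0833/101.5000 = 10.7397 mm
θ = 217° = 3.787364 rad
V = θ·R_c·A = 3.787364·10.7397·101.5000 = 4128.543 mm³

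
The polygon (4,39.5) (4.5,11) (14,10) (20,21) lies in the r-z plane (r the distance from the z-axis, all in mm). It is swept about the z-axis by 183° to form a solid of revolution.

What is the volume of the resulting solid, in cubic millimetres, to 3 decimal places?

Profile (r,z), 4 vertices: (4,39.5) (4.5,11) (14,10) (20,21)
edge 0: (4,39.5)→(4.5,11)  cross = 4·11 − 4.5·39.5 = -133.7500; (r_i+r_j)·cross = 8.5·-133.7500 = -1136.8750
edge 1: (4.5,11)→(14,10)  cross = 4.5·10 − 14·11 = -109.0000; (r_i+r_j)·cross = 18.5·-109.0000 = -2016.5000
edge 2: (14,10)→(20,21)  cross = 14·21 − 20·10 = 94.0000; (r_i+r_j)·cross = 34·94.0000 = 3196.0000
edge 3: (20,21)→(4,39.5)  cross = 20·39.5 − 4·21 = 706.0000; (r_i+r_j)·cross = 24·706.0000 = 16944.0000
Σcross = 557.2500 → A = |Σcross|/2 = 278.6250 mm²
Σ(r_i+r_j)·cross = 16986.6250 → first moment M = |Σ|/6 = 2831.1042
R_c = M/A = 2831.1042/278.6250 = 10.1610 mm
θ = 183° = 3.193953 rad
V = θ·R_c·A = 3.193953·10.1610·278.6250 = 9042.412 mm³

Volume = 9042.412 mm³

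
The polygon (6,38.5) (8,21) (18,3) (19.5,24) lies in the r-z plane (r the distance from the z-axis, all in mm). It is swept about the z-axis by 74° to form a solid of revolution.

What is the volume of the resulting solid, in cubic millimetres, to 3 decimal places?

Profile (r,z), 4 vertices: (6,38.5) (8,21) (18,3) (19.5,24)
edge 0: (6,38.5)→(8,21)  cross = 6·21 − 8·38.5 = -182.0000; (r_i+r_j)·cross = 14·-182.0000 = -2548.0000
edge 1: (8,21)→(18,3)  cross = 8·3 − 18·21 = -354.0000; (r_i+r_j)·cross = 26·-354.0000 = -9204.0000
edge 2: (18,3)→(19.5,24)  cross = 18·24 − 19.5·3 = 373.5000; (r_i+r_j)·cross = 37.5·373.5000 = 14006.2500
edge 3: (19.5,24)→(6,38.5)  cross = 19.5·38.5 − 6·24 = 606.7500; (r_i+r_j)·cross = 25.5·606.7500 = 15472.1250
Σcross = 444.2500 → A = |Σcross|/2 = 222.1250 mm²
Σ(r_i+r_j)·cross = 17726.3750 → first moment M = |Σ|/6 = 2954.3958
R_c = M/A = 2954.3958/222.1250 = 13.3006 mm
θ = 74° = 1.291544 rad
V = θ·R_c·A = 1.291544·13.3006·222.1250 = 3815.731 mm³

Volume = 3815.731 mm³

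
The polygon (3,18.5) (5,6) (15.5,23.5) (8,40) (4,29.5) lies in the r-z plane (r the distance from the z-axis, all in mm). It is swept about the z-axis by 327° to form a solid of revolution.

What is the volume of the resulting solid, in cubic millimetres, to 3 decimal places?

Profile (r,z), 5 vertices: (3,18.5) (5,6) (15.5,23.5) (8,40) (4,29.5)
edge 0: (3,18.5)→(5,6)  cross = 3·6 − 5·18.5 = -74.5000; (r_i+r_j)·cross = 8·-74.5000 = -596.0000
edge 1: (5,6)→(15.5,23.5)  cross = 5·23.5 − 15.5·6 = 24.5000; (r_i+r_j)·cross = 20.5·24.5000 = 502.2500
edge 2: (15.5,23.5)→(8,40)  cross = 15.5·40 − 8·23.5 = 432.0000; (r_i+r_j)·cross = 23.5·432.0000 = 10152.0000
edge 3: (8,40)→(4,29.5)  cross = 8·29.5 − 4·40 = 76.0000; (r_i+r_j)·cross = 12·76.0000 = 912.0000
edge 4: (4,29.5)→(3,18.5)  cross = 4·18.5 − 3·29.5 = -14.5000; (r_i+r_j)·cross = 7·-14.5000 = -101.5000
Σcross = 443.5000 → A = |Σcross|/2 = 221.7500 mm²
Σ(r_i+r_j)·cross = 10868.7500 → first moment M = |Σ|/6 = 1811.4583
R_c = M/A = 1811.4583/221.7500 = 8.1689 mm
θ = 327° = 5.707227 rad
V = θ·R_c·A = 5.707227·8.1689·221.7500 = 10338.403 mm³

Volume = 10338.403 mm³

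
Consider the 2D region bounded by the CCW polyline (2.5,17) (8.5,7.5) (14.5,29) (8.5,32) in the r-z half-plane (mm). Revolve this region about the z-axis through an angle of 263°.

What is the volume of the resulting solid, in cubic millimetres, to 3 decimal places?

Profile (r,z), 4 vertices: (2.5,17) (8.5,7.5) (14.5,29) (8.5,32)
edge 0: (2.5,17)→(8.5,7.5)  cross = 2.5·7.5 − 8.5·17 = -125.7500; (r_i+r_j)·cross = 11·-125.7500 = -1383.2500
edge 1: (8.5,7.5)→(14.5,29)  cross = 8.5·29 − 14.5·7.5 = 137.7500; (r_i+r_j)·cross = 23·137.7500 = 3168.2500
edge 2: (14.5,29)→(8.5,32)  cross = 14.5·32 − 8.5·29 = 217.5000; (r_i+r_j)·cross = 23·217.5000 = 5002.5000
edge 3: (8.5,32)→(2.5,17)  cross = 8.5·17 − 2.5·32 = 64.5000; (r_i+r_j)·cross = 11·64.5000 = 709.5000
Σcross = 294.0000 → A = |Σcross|/2 = 147.0000 mm²
Σ(r_i+r_j)·cross = 7497.0000 → first moment M = |Σ|/6 = 1249.5000
R_c = M/A = 1249.5000/147.0000 = 8.5000 mm
θ = 263° = 4.590216 rad
V = θ·R_c·A = 4.590216·8.5000·147.0000 = 5735.475 mm³

Volume = 5735.475 mm³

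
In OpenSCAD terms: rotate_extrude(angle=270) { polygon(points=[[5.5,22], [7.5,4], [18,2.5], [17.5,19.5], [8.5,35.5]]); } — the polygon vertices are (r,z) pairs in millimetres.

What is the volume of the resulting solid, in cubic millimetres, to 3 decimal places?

Volume = 15250.862 mm³

Profile (r,z), 5 vertices: (5.5,22) (7.5,4) (18,2.5) (17.5,19.5) (8.5,35.5)
edge 0: (5.5,22)→(7.5,4)  cross = 5.5·4 − 7.5·22 = -143.0000; (r_i+r_j)·cross = 13·-143.0000 = -1859.0000
edge 1: (7.5,4)→(18,2.5)  cross = 7.5·2.5 − 18·4 = -53.2500; (r_i+r_j)·cross = 25.5·-53.2500 = -1357.8750
edge 2: (18,2.5)→(17.5,19.5)  cross = 18·19.5 − 17.5·2.5 = 307.2500; (r_i+r_j)·cross = 35.5·307.2500 = 10907.3750
edge 3: (17.5,19.5)→(8.5,35.5)  cross = 17.5·35.5 − 8.5·19.5 = 455.5000; (r_i+r_j)·cross = 26·455.5000 = 11843.0000
edge 4: (8.5,35.5)→(5.5,22)  cross = 8.5·22 − 5.5·35.5 = -8.2500; (r_i+r_j)·cross = 14·-8.2500 = -115.5000
Σcross = 558.2500 → A = |Σcross|/2 = 279.1250 mm²
Σ(r_i+r_j)·cross = 19418.0000 → first moment M = |Σ|/6 = 3236.3333
R_c = M/A = 3236.3333/279.1250 = 11.5946 mm
θ = 270° = 4.712389 rad
V = θ·R_c·A = 4.712389·11.5946·279.1250 = 15250.862 mm³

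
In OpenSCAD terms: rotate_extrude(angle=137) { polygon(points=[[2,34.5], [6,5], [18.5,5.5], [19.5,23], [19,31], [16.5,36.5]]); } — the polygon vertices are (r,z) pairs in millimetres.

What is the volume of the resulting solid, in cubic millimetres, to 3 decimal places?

Volume = 12413.850 mm³

Profile (r,z), 6 vertices: (2,34.5) (6,5) (18.5,5.5) (19.5,23) (19,31) (16.5,36.5)
edge 0: (2,34.5)→(6,5)  cross = 2·5 − 6·34.5 = -197.0000; (r_i+r_j)·cross = 8·-197.0000 = -1576.0000
edge 1: (6,5)→(18.5,5.5)  cross = 6·5.5 − 18.5·5 = -59.5000; (r_i+r_j)·cross = 24.5·-59.5000 = -1457.7500
edge 2: (18.5,5.5)→(19.5,23)  cross = 18.5·23 − 19.5·5.5 = 318.2500; (r_i+r_j)·cross = 38·318.2500 = 12093.5000
edge 3: (19.5,23)→(19,31)  cross = 19.5·31 − 19·23 = 167.5000; (r_i+r_j)·cross = 38.5·167.5000 = 6448.7500
edge 4: (19,31)→(16.5,36.5)  cross = 19·36.5 − 16.5·31 = 182.0000; (r_i+r_j)·cross = 35.5·182.0000 = 6461.0000
edge 5: (16.5,36.5)→(2,34.5)  cross = 16.5·34.5 − 2·36.5 = 496.2500; (r_i+r_j)·cross = 18.5·496.2500 = 9180.6250
Σcross = 907.5000 → A = |Σcross|/2 = 453.7500 mm²
Σ(r_i+r_j)·cross = 31150.1250 → first moment M = |Σ|/6 = 5191.6875
R_c = M/A = 5191.6875/453.7500 = 11.4417 mm
θ = 137° = 2.391101 rad
V = θ·R_c·A = 2.391101·11.4417·453.7500 = 12413.850 mm³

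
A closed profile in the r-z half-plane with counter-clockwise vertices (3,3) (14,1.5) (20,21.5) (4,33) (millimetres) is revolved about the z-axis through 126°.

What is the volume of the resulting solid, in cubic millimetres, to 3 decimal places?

Profile (r,z), 4 vertices: (3,3) (14,1.5) (20,21.5) (4,33)
edge 0: (3,3)→(14,1.5)  cross = 3·1.5 − 14·3 = -37.5000; (r_i+r_j)·cross = 17·-37.5000 = -637.5000
edge 1: (14,1.5)→(20,21.5)  cross = 14·21.5 − 20·1.5 = 271.0000; (r_i+r_j)·cross = 34·271.0000 = 9214.0000
edge 2: (20,21.5)→(4,33)  cross = 20·33 − 4·21.5 = 574.0000; (r_i+r_j)·cross = 24·574.0000 = 13776.0000
edge 3: (4,33)→(3,3)  cross = 4·3 − 3·33 = -87.0000; (r_i+r_j)·cross = 7·-87.0000 = -609.0000
Σcross = 720.5000 → A = |Σcross|/2 = 360.2500 mm²
Σ(r_i+r_j)·cross = 21743.5000 → first moment M = |Σ|/6 = 3623.9167
R_c = M/A = 3623.9167/360.2500 = 10.0594 mm
θ = 126° = 2.199115 rad
V = θ·R_c·A = 2.199115·10.0594·360.2500 = 7969.409 mm³

Volume = 7969.409 mm³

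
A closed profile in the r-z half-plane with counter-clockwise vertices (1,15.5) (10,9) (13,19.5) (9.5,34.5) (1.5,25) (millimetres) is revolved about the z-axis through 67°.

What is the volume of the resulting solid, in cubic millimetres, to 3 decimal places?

Volume = 1588.395 mm³

Profile (r,z), 5 vertices: (1,15.5) (10,9) (13,19.5) (9.5,34.5) (1.5,25)
edge 0: (1,15.5)→(10,9)  cross = 1·9 − 10·15.5 = -146.0000; (r_i+r_j)·cross = 11·-146.0000 = -1606.0000
edge 1: (10,9)→(13,19.5)  cross = 10·19.5 − 13·9 = 78.0000; (r_i+r_j)·cross = 23·78.0000 = 1794.0000
edge 2: (13,19.5)→(9.5,34.5)  cross = 13·34.5 − 9.5·19.5 = 263.2500; (r_i+r_j)·cross = 22.5·263.2500 = 5923.1250
edge 3: (9.5,34.5)→(1.5,25)  cross = 9.5·25 − 1.5·34.5 = 185.7500; (r_i+r_j)·cross = 11·185.7500 = 2043.2500
edge 4: (1.5,25)→(1,15.5)  cross = 1.5·15.5 − 1·25 = -1.7500; (r_i+r_j)·cross = 2.5·-1.7500 = -4.3750
Σcross = 379.2500 → A = |Σcross|/2 = 189.6250 mm²
Σ(r_i+r_j)·cross = 8150.0000 → first moment M = |Σ|/6 = 1358.3333
R_c = M/A = 1358.3333/189.6250 = 7.1633 mm
θ = 67° = 1.169371 rad
V = θ·R_c·A = 1.169371·7.1633·189.6250 = 1588.395 mm³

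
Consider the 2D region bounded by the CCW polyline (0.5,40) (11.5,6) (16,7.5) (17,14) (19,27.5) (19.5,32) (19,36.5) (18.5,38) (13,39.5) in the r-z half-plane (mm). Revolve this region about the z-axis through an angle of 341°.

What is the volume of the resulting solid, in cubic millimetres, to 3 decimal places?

Volume = 27186.040 mm³

Profile (r,z), 9 vertices: (0.5,40) (11.5,6) (16,7.5) (17,14) (19,27.5) (19.5,32) (19,36.5) (18.5,38) (13,39.5)
edge 0: (0.5,40)→(11.5,6)  cross = 0.5·6 − 11.5·40 = -457.0000; (r_i+r_j)·cross = 12·-457.0000 = -5484.0000
edge 1: (11.5,6)→(16,7.5)  cross = 11.5·7.5 − 16·6 = -9.7500; (r_i+r_j)·cross = 27.5·-9.7500 = -268.1250
edge 2: (16,7.5)→(17,14)  cross = 16·14 − 17·7.5 = 96.5000; (r_i+r_j)·cross = 33·96.5000 = 3184.5000
edge 3: (17,14)→(19,27.5)  cross = 17·27.5 − 19·14 = 201.5000; (r_i+r_j)·cross = 36·201.5000 = 7254.0000
edge 4: (19,27.5)→(19.5,32)  cross = 19·32 − 19.5·27.5 = 71.7500; (r_i+r_j)·cross = 38.5·71.7500 = 2762.3750
edge 5: (19.5,32)→(19,36.5)  cross = 19.5·36.5 − 19·32 = 103.7500; (r_i+r_j)·cross = 38.5·103.7500 = 3994.3750
edge 6: (19,36.5)→(18.5,38)  cross = 19·38 − 18.5·36.5 = 46.7500; (r_i+r_j)·cross = 37.5·46.7500 = 1753.1250
edge 7: (18.5,38)→(13,39.5)  cross = 18.5·39.5 − 13·38 = 236.7500; (r_i+r_j)·cross = 31.5·236.7500 = 7457.6250
edge 8: (13,39.5)→(0.5,40)  cross = 13·40 − 0.5·39.5 = 500.2500; (r_i+r_j)·cross = 13.5·500.2500 = 6753.3750
Σcross = 790.5000 → A = |Σcross|/2 = 395.2500 mm²
Σ(r_i+r_j)·cross = 27407.2500 → first moment M = |Σ|/6 = 4567.8750
R_c = M/A = 4567.8750/395.2500 = 11.5569 mm
θ = 341° = 5.951573 rad
V = θ·R_c·A = 5.951573·11.5569·395.2500 = 27186.040 mm³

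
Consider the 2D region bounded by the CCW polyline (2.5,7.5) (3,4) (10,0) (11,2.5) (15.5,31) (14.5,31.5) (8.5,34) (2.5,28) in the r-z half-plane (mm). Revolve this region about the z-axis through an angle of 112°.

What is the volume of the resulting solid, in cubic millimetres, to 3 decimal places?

Volume = 5120.150 mm³

Profile (r,z), 8 vertices: (2.5,7.5) (3,4) (10,0) (11,2.5) (15.5,31) (14.5,31.5) (8.5,34) (2.5,28)
edge 0: (2.5,7.5)→(3,4)  cross = 2.5·4 − 3·7.5 = -12.5000; (r_i+r_j)·cross = 5.5·-12.5000 = -68.7500
edge 1: (3,4)→(10,0)  cross = 3·0 − 10·4 = -40.0000; (r_i+r_j)·cross = 13·-40.0000 = -520.0000
edge 2: (10,0)→(11,2.5)  cross = 10·2.5 − 11·0 = 25.0000; (r_i+r_j)·cross = 21·25.0000 = 525.0000
edge 3: (11,2.5)→(15.5,31)  cross = 11·31 − 15.5·2.5 = 302.2500; (r_i+r_j)·cross = 26.5·302.2500 = 8009.6250
edge 4: (15.5,31)→(14.5,31.5)  cross = 15.5·31.5 − 14.5·31 = 38.7500; (r_i+r_j)·cross = 30·38.7500 = 1162.5000
edge 5: (14.5,31.5)→(8.5,34)  cross = 14.5·34 − 8.5·31.5 = 225.2500; (r_i+r_j)·cross = 23·225.2500 = 5180.7500
edge 6: (8.5,34)→(2.5,28)  cross = 8.5·28 − 2.5·34 = 153.0000; (r_i+r_j)·cross = 11·153.0000 = 1683.0000
edge 7: (2.5,28)→(2.5,7.5)  cross = 2.5·7.5 − 2.5·28 = -51.2500; (r_i+r_j)·cross = 5·-51.2500 = -256.2500
Σcross = 640.5000 → A = |Σcross|/2 = 320.2500 mm²
Σ(r_i+r_j)·cross = 15715.8750 → first moment M = |Σ|/6 = 2619.3125
R_c = M/A = 2619.3125/320.2500 = 8.1790 mm
θ = 112° = 1.954769 rad
V = θ·R_c·A = 1.954769·8.1790·320.2500 = 5120.150 mm³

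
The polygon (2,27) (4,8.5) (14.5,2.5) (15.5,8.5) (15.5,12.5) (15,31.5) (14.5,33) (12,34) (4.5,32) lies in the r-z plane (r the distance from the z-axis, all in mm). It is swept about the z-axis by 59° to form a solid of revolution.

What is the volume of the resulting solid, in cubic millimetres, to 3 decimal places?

Profile (r,z), 9 vertices: (2,27) (4,8.5) (14.5,2.5) (15.5,8.5) (15.5,12.5) (15,31.5) (14.5,33) (12,34) (4.5,32)
edge 0: (2,27)→(4,8.5)  cross = 2·8.5 − 4·27 = -91.0000; (r_i+r_j)·cross = 6·-91.0000 = -546.0000
edge 1: (4,8.5)→(14.5,2.5)  cross = 4·2.5 − 14.5·8.5 = -113.2500; (r_i+r_j)·cross = 18.5·-113.2500 = -2095.1250
edge 2: (14.5,2.5)→(15.5,8.5)  cross = 14.5·8.5 − 15.5·2.5 = 84.5000; (r_i+r_j)·cross = 30·84.5000 = 2535.0000
edge 3: (15.5,8.5)→(15.5,12.5)  cross = 15.5·12.5 − 15.5·8.5 = 62.0000; (r_i+r_j)·cross = 31·62.0000 = 1922.0000
edge 4: (15.5,12.5)→(15,31.5)  cross = 15.5·31.5 − 15·12.5 = 300.7500; (r_i+r_j)·cross = 30.5·300.7500 = 9172.8750
edge 5: (15,31.5)→(14.5,33)  cross = 15·33 − 14.5·31.5 = 38.2500; (r_i+r_j)·cross = 29.5·38.2500 = 1128.3750
edge 6: (14.5,33)→(12,34)  cross = 14.5·34 − 12·33 = 97.0000; (r_i+r_j)·cross = 26.5·97.0000 = 2570.5000
edge 7: (12,34)→(4.5,32)  cross = 12·32 − 4.5·34 = 231.0000; (r_i+r_j)·cross = 16.5·231.0000 = 3811.5000
edge 8: (4.5,32)→(2,27)  cross = 4.5·27 − 2·32 = 57.5000; (r_i+r_j)·cross = 6.5·57.5000 = 373.7500
Σcross = 666.7500 → A = |Σcross|/2 = 333.3750 mm²
Σ(r_i+r_j)·cross = 18872.8750 → first moment M = |Σ|/6 = 3145.4792
R_c = M/A = 3145.4792/333.3750 = 9.4353 mm
θ = 59° = 1.029744 rad
V = θ·R_c·A = 1.029744·9.4353·333.3750 = 3239.039 mm³

Volume = 3239.039 mm³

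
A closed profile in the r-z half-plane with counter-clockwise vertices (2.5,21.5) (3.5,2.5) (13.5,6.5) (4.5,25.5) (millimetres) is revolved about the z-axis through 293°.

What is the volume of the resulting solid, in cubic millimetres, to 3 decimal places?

Volume = 4517.203 mm³

Profile (r,z), 4 vertices: (2.5,21.5) (3.5,2.5) (13.5,6.5) (4.5,25.5)
edge 0: (2.5,21.5)→(3.5,2.5)  cross = 2.5·2.5 − 3.5·21.5 = -69.0000; (r_i+r_j)·cross = 6·-69.0000 = -414.0000
edge 1: (3.5,2.5)→(13.5,6.5)  cross = 3.5·6.5 − 13.5·2.5 = -11.0000; (r_i+r_j)·cross = 17·-11.0000 = -187.0000
edge 2: (13.5,6.5)→(4.5,25.5)  cross = 13.5·25.5 − 4.5·6.5 = 315.0000; (r_i+r_j)·cross = 18·315.0000 = 5670.0000
edge 3: (4.5,25.5)→(2.5,21.5)  cross = 4.5·21.5 − 2.5·25.5 = 33.0000; (r_i+r_j)·cross = 7·33.0000 = 231.0000
Σcross = 268.0000 → A = |Σcross|/2 = 134.0000 mm²
Σ(r_i+r_j)·cross = 5300.0000 → first moment M = |Σ|/6 = 883.3333
R_c = M/A = 883.3333/134.0000 = 6.5920 mm
θ = 293° = 5.113815 rad
V = θ·R_c·A = 5.113815·6.5920·134.0000 = 4517.203 mm³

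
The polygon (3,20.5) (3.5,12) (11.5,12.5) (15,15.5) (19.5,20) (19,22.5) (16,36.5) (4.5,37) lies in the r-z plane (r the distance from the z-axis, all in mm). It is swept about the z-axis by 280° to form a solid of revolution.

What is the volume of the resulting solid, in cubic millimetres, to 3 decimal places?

Profile (r,z), 8 vertices: (3,20.5) (3.5,12) (11.5,12.5) (15,15.5) (19.5,20) (19,22.5) (16,36.5) (4.5,37)
edge 0: (3,20.5)→(3.5,12)  cross = 3·12 − 3.5·20.5 = -35.7500; (r_i+r_j)·cross = 6.5·-35.7500 = -232.3750
edge 1: (3.5,12)→(11.5,12.5)  cross = 3.5·12.5 − 11.5·12 = -94.2500; (r_i+r_j)·cross = 15·-94.2500 = -1413.7500
edge 2: (11.5,12.5)→(15,15.5)  cross = 11.5·15.5 − 15·12.5 = -9.2500; (r_i+r_j)·cross = 26.5·-9.2500 = -245.1250
edge 3: (15,15.5)→(19.5,20)  cross = 15·20 − 19.5·15.5 = -2.2500; (r_i+r_j)·cross = 34.5·-2.2500 = -77.6250
edge 4: (19.5,20)→(19,22.5)  cross = 19.5·22.5 − 19·20 = 58.7500; (r_i+r_j)·cross = 38.5·58.7500 = 2261.8750
edge 5: (19,22.5)→(16,36.5)  cross = 19·36.5 − 16·22.5 = 333.5000; (r_i+r_j)·cross = 35·333.5000 = 11672.5000
edge 6: (16,36.5)→(4.5,37)  cross = 16·37 − 4.5·36.5 = 427.7500; (r_i+r_j)·cross = 20.5·427.7500 = 8768.8750
edge 7: (4.5,37)→(3,20.5)  cross = 4.5·20.5 − 3·37 = -18.7500; (r_i+r_j)·cross = 7.5·-18.7500 = -140.6250
Σcross = 659.7500 → A = |Σcross|/2 = 329.8750 mm²
Σ(r_i+r_j)·cross = 20593.7500 → first moment M = |Σ|/6 = 3432.2917
R_c = M/A = 3432.2917/329.8750 = 10.4048 mm
θ = 280° = 4.886922 rad
V = θ·R_c·A = 4.886922·10.4048·329.8750 = 16773.341 mm³

Volume = 16773.341 mm³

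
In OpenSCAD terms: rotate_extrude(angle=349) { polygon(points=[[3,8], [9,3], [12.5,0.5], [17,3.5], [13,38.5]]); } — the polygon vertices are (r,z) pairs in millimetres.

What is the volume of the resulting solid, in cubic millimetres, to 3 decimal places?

Profile (r,z), 5 vertices: (3,8) (9,3) (12.5,0.5) (17,3.5) (13,38.5)
edge 0: (3,8)→(9,3)  cross = 3·3 − 9·8 = -63.0000; (r_i+r_j)·cross = 12·-63.0000 = -756.0000
edge 1: (9,3)→(12.5,0.5)  cross = 9·0.5 − 12.5·3 = -33.0000; (r_i+r_j)·cross = 21.5·-33.0000 = -709.5000
edge 2: (12.5,0.5)→(17,3.5)  cross = 12.5·3.5 − 17·0.5 = 35.2500; (r_i+r_j)·cross = 29.5·35.2500 = 1039.8750
edge 3: (17,3.5)→(13,38.5)  cross = 17·38.5 − 13·3.5 = 609.0000; (r_i+r_j)·cross = 30·609.0000 = 18270.0000
edge 4: (13,38.5)→(3,8)  cross = 13·8 − 3·38.5 = -11.5000; (r_i+r_j)·cross = 16·-11.5000 = -184.0000
Σcross = 536.7500 → A = |Σcross|/2 = 268.3750 mm²
Σ(r_i+r_j)·cross = 17660.3750 → first moment M = |Σ|/6 = 2943.3958
R_c = M/A = 2943.3958/268.3750 = 10.9675 mm
θ = 349° = 6.091199 rad
V = θ·R_c·A = 6.091199·10.9675·268.3750 = 17928.810 mm³

Volume = 17928.810 mm³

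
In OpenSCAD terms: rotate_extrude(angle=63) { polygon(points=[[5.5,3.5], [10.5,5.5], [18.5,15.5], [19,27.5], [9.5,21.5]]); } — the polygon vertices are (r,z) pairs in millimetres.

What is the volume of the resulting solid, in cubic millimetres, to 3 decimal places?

Profile (r,z), 5 vertices: (5.5,3.5) (10.5,5.5) (18.5,15.5) (19,27.5) (9.5,21.5)
edge 0: (5.5,3.5)→(10.5,5.5)  cross = 5.5·5.5 − 10.5·3.5 = -6.5000; (r_i+r_j)·cross = 16·-6.5000 = -104.0000
edge 1: (10.5,5.5)→(18.5,15.5)  cross = 10.5·15.5 − 18.5·5.5 = 61.0000; (r_i+r_j)·cross = 29·61.0000 = 1769.0000
edge 2: (18.5,15.5)→(19,27.5)  cross = 18.5·27.5 − 19·15.5 = 214.2500; (r_i+r_j)·cross = 37.5·214.2500 = 8034.3750
edge 3: (19,27.5)→(9.5,21.5)  cross = 19·21.5 − 9.5·27.5 = 147.2500; (r_i+r_j)·cross = 28.5·147.2500 = 4196.6250
edge 4: (9.5,21.5)→(5.5,3.5)  cross = 9.5·3.5 − 5.5·21.5 = -85.0000; (r_i+r_j)·cross = 15·-85.0000 = -1275.0000
Σcross = 331.0000 → A = |Σcross|/2 = 165.5000 mm²
Σ(r_i+r_j)·cross = 12621.0000 → first moment M = |Σ|/6 = 2103.5000
R_c = M/A = 2103.5000/165.5000 = 12.7100 mm
θ = 63° = 1.099557 rad
V = θ·R_c·A = 1.099557·12.7100·165.5000 = 2312.919 mm³

Volume = 2312.919 mm³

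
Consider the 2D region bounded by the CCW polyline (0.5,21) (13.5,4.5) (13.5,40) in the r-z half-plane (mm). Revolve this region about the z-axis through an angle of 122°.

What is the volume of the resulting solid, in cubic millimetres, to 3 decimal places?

Volume = 4503.917 mm³

Profile (r,z), 3 vertices: (0.5,21) (13.5,4.5) (13.5,40)
edge 0: (0.5,21)→(13.5,4.5)  cross = 0.5·4.5 − 13.5·21 = -281.2500; (r_i+r_j)·cross = 14·-281.2500 = -3937.5000
edge 1: (13.5,4.5)→(13.5,40)  cross = 13.5·40 − 13.5·4.5 = 479.2500; (r_i+r_j)·cross = 27·479.2500 = 12939.7500
edge 2: (13.5,40)→(0.5,21)  cross = 13.5·21 − 0.5·40 = 263.5000; (r_i+r_j)·cross = 14·263.5000 = 3689.0000
Σcross = 461.5000 → A = |Σcross|/2 = 230.7500 mm²
Σ(r_i+r_j)·cross = 12691.2500 → first moment M = |Σ|/6 = 2115.2083
R_c = M/A = 2115.2083/230.7500 = 9.1667 mm
θ = 122° = 2.129302 rad
V = θ·R_c·A = 2.129302·9.1667·230.7500 = 4503.917 mm³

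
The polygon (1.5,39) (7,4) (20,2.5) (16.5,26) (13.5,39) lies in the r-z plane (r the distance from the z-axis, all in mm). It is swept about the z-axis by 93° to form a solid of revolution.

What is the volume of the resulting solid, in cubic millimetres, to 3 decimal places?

Profile (r,z), 5 vertices: (1.5,39) (7,4) (20,2.5) (16.5,26) (13.5,39)
edge 0: (1.5,39)→(7,4)  cross = 1.5·4 − 7·39 = -267.0000; (r_i+r_j)·cross = 8.5·-267.0000 = -2269.5000
edge 1: (7,4)→(20,2.5)  cross = 7·2.5 − 20·4 = -62.5000; (r_i+r_j)·cross = 27·-62.5000 = -1687.5000
edge 2: (20,2.5)→(16.5,26)  cross = 20·26 − 16.5·2.5 = 478.7500; (r_i+r_j)·cross = 36.5·478.7500 = 17474.3750
edge 3: (16.5,26)→(13.5,39)  cross = 16.5·39 − 13.5·26 = 292.5000; (r_i+r_j)·cross = 30·292.5000 = 8775.0000
edge 4: (13.5,39)→(1.5,39)  cross = 13.5·39 − 1.5·39 = 468.0000; (r_i+r_j)·cross = 15·468.0000 = 7020.0000
Σcross = 909.7500 → A = |Σcross|/2 = 454.8750 mm²
Σ(r_i+r_j)·cross = 29312.3750 → first moment M = |Σ|/6 = 4885.3958
R_c = M/A = 4885.3958/454.8750 = 10.7401 mm
θ = 93° = 1.623156 rad
V = θ·R_c·A = 1.623156·10.7401·454.8750 = 7929.761 mm³

Volume = 7929.761 mm³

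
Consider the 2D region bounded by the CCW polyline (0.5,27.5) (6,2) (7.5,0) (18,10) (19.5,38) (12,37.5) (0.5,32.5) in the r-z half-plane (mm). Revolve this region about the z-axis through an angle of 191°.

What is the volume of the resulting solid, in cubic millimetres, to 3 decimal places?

Volume = 17940.210 mm³

Profile (r,z), 7 vertices: (0.5,27.5) (6,2) (7.5,0) (18,10) (19.5,38) (12,37.5) (0.5,32.5)
edge 0: (0.5,27.5)→(6,2)  cross = 0.5·2 − 6·27.5 = -164.0000; (r_i+r_j)·cross = 6.5·-164.0000 = -1066.0000
edge 1: (6,2)→(7.5,0)  cross = 6·0 − 7.5·2 = -15.0000; (r_i+r_j)·cross = 13.5·-15.0000 = -202.5000
edge 2: (7.5,0)→(18,10)  cross = 7.5·10 − 18·0 = 75.0000; (r_i+r_j)·cross = 25.5·75.0000 = 1912.5000
edge 3: (18,10)→(19.5,38)  cross = 18·38 − 19.5·10 = 489.0000; (r_i+r_j)·cross = 37.5·489.0000 = 18337.5000
edge 4: (19.5,38)→(12,37.5)  cross = 19.5·37.5 − 12·38 = 275.2500; (r_i+r_j)·cross = 31.5·275.2500 = 8670.3750
edge 5: (12,37.5)→(0.5,32.5)  cross = 12·32.5 − 0.5·37.5 = 371.2500; (r_i+r_j)·cross = 12.5·371.2500 = 4640.6250
edge 6: (0.5,32.5)→(0.5,27.5)  cross = 0.5·27.5 − 0.5·32.5 = -2.5000; (r_i+r_j)·cross = 1·-2.5000 = -2.5000
Σcross = 1029.0000 → A = |Σcross|/2 = 514.5000 mm²
Σ(r_i+r_j)·cross = 32290.0000 → first moment M = |Σ|/6 = 5381.6667
R_c = M/A = 5381.6667/514.5000 = 10.4600 mm
θ = 191° = 3.333579 rad
V = θ·R_c·A = 3.333579·10.4600·514.5000 = 17940.210 mm³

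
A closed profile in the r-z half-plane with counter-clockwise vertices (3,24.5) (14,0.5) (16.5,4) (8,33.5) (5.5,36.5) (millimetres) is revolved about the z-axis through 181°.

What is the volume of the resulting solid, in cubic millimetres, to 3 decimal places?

Profile (r,z), 5 vertices: (3,24.5) (14,0.5) (16.5,4) (8,33.5) (5.5,36.5)
edge 0: (3,24.5)→(14,0.5)  cross = 3·0.5 − 14·24.5 = -341.5000; (r_i+r_j)·cross = 17·-341.5000 = -5805.5000
edge 1: (14,0.5)→(16.5,4)  cross = 14·4 − 16.5·0.5 = 47.7500; (r_i+r_j)·cross = 30.5·47.7500 = 1456.3750
edge 2: (16.5,4)→(8,33.5)  cross = 16.5·33.5 − 8·4 = 520.7500; (r_i+r_j)·cross = 24.5·520.7500 = 12758.3750
edge 3: (8,33.5)→(5.5,36.5)  cross = 8·36.5 − 5.5·33.5 = 107.7500; (r_i+r_j)·cross = 13.5·107.7500 = 1454.6250
edge 4: (5.5,36.5)→(3,24.5)  cross = 5.5·24.5 − 3·36.5 = 25.2500; (r_i+r_j)·cross = 8.5·25.2500 = 214.6250
Σcross = 360.0000 → A = |Σcross|/2 = 180.0000 mm²
Σ(r_i+r_j)·cross = 10078.5000 → first moment M = |Σ|/6 = 1679.7500
R_c = M/A = 1679.7500/180.0000 = 9.3319 mm
θ = 181° = 3.159046 rad
V = θ·R_c·A = 3.159046·9.3319·180.0000 = 5306.407 mm³

Volume = 5306.407 mm³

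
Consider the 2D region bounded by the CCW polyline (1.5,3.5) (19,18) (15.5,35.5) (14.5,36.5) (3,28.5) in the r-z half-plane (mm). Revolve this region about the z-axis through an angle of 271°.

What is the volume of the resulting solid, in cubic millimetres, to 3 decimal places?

Volume = 15399.972 mm³

Profile (r,z), 5 vertices: (1.5,3.5) (19,18) (15.5,35.5) (14.5,36.5) (3,28.5)
edge 0: (1.5,3.5)→(19,18)  cross = 1.5·18 − 19·3.5 = -39.5000; (r_i+r_j)·cross = 20.5·-39.5000 = -809.7500
edge 1: (19,18)→(15.5,35.5)  cross = 19·35.5 − 15.5·18 = 395.5000; (r_i+r_j)·cross = 34.5·395.5000 = 13644.7500
edge 2: (15.5,35.5)→(14.5,36.5)  cross = 15.5·36.5 − 14.5·35.5 = 51.0000; (r_i+r_j)·cross = 30·51.0000 = 1530.0000
edge 3: (14.5,36.5)→(3,28.5)  cross = 14.5·28.5 − 3·36.5 = 303.7500; (r_i+r_j)·cross = 17.5·303.7500 = 5315.6250
edge 4: (3,28.5)→(1.5,3.5)  cross = 3·3.5 − 1.5·28.5 = -32.2500; (r_i+r_j)·cross = 4.5·-32.2500 = -145.1250
Σcross = 678.5000 → A = |Σcross|/2 = 339.2500 mm²
Σ(r_i+r_j)·cross = 19535.5000 → first moment M = |Σ|/6 = 3255.9167
R_c = M/A = 3255.9167/339.2500 = 9.5974 mm
θ = 271° = 4.729842 rad
V = θ·R_c·A = 4.729842·9.5974·339.2500 = 15399.972 mm³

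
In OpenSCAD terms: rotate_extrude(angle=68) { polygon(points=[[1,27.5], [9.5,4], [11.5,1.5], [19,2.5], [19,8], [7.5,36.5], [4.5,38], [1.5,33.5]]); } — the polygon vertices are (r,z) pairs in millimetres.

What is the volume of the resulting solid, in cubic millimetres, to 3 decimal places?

Profile (r,z), 8 vertices: (1,27.5) (9.5,4) (11.5,1.5) (19,2.5) (19,8) (7.5,36.5) (4.5,38) (1.5,33.5)
edge 0: (1,27.5)→(9.5,4)  cross = 1·4 − 9.5·27.5 = -257.2500; (r_i+r_j)·cross = 10.5·-257.2500 = -2701.1250
edge 1: (9.5,4)→(11.5,1.5)  cross = 9.5·1.5 − 11.5·4 = -31.7500; (r_i+r_j)·cross = 21·-31.7500 = -666.7500
edge 2: (11.5,1.5)→(19,2.5)  cross = 11.5·2.5 − 19·1.5 = 0.2500; (r_i+r_j)·cross = 30.5·0.2500 = 7.6250
edge 3: (19,2.5)→(19,8)  cross = 19·8 − 19·2.5 = 104.5000; (r_i+r_j)·cross = 38·104.5000 = 3971.0000
edge 4: (19,8)→(7.5,36.5)  cross = 19·36.5 − 7.5·8 = 633.5000; (r_i+r_j)·cross = 26.5·633.5000 = 16787.7500
edge 5: (7.5,36.5)→(4.5,38)  cross = 7.5·38 − 4.5·36.5 = 120.7500; (r_i+r_j)·cross = 12·120.7500 = 1449.0000
edge 6: (4.5,38)→(1.5,33.5)  cross = 4.5·33.5 − 1.5·38 = 93.7500; (r_i+r_j)·cross = 6·93.7500 = 562.5000
edge 7: (1.5,33.5)→(1,27.5)  cross = 1.5·27.5 − 1·33.5 = 7.7500; (r_i+r_j)·cross = 2.5·7.7500 = 19.3750
Σcross = 671.5000 → A = |Σcross|/2 = 335.7500 mm²
Σ(r_i+r_j)·cross = 19429.3750 → first moment M = |Σ|/6 = 3238.2292
R_c = M/A = 3238.2292/335.7500 = 9.6448 mm
θ = 68° = 1.186824 rad
V = θ·R_c·A = 1.186824·9.6448·335.7500 = 3843.208 mm³

Volume = 3843.208 mm³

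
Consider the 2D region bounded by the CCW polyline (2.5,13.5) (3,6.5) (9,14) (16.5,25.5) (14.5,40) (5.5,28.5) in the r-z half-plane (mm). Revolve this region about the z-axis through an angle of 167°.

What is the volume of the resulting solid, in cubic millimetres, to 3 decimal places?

Volume = 6080.610 mm³

Profile (r,z), 6 vertices: (2.5,13.5) (3,6.5) (9,14) (16.5,25.5) (14.5,40) (5.5,28.5)
edge 0: (2.5,13.5)→(3,6.5)  cross = 2.5·6.5 − 3·13.5 = -24.2500; (r_i+r_j)·cross = 5.5·-24.2500 = -133.3750
edge 1: (3,6.5)→(9,14)  cross = 3·14 − 9·6.5 = -16.5000; (r_i+r_j)·cross = 12·-16.5000 = -198.0000
edge 2: (9,14)→(16.5,25.5)  cross = 9·25.5 − 16.5·14 = -1.5000; (r_i+r_j)·cross = 25.5·-1.5000 = -38.2500
edge 3: (16.5,25.5)→(14.5,40)  cross = 16.5·40 − 14.5·25.5 = 290.2500; (r_i+r_j)·cross = 31·290.2500 = 8997.7500
edge 4: (14.5,40)→(5.5,28.5)  cross = 14.5·28.5 − 5.5·40 = 193.2500; (r_i+r_j)·cross = 20·193.2500 = 3865.0000
edge 5: (5.5,28.5)→(2.5,13.5)  cross = 5.5·13.5 − 2.5·28.5 = 3.0000; (r_i+r_j)·cross = 8·3.0000 = 24.0000
Σcross = 444.2500 → A = |Σcross|/2 = 222.1250 mm²
Σ(r_i+r_j)·cross = 12517.1250 → first moment M = |Σ|/6 = 2086.1875
R_c = M/A = 2086.1875/222.1250 = 9.3920 mm
θ = 167° = 2.914700 rad
V = θ·R_c·A = 2.914700·9.3920·222.1250 = 6080.610 mm³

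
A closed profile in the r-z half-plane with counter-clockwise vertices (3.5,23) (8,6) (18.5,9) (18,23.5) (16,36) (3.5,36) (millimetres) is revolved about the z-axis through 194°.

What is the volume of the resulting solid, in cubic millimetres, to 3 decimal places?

Profile (r,z), 6 vertices: (3.5,23) (8,6) (18.5,9) (18,23.5) (16,36) (3.5,36)
edge 0: (3.5,23)→(8,6)  cross = 3.5·6 − 8·23 = -163.0000; (r_i+r_j)·cross = 11.5·-163.0000 = -1874.5000
edge 1: (8,6)→(18.5,9)  cross = 8·9 − 18.5·6 = -39.0000; (r_i+r_j)·cross = 26.5·-39.0000 = -1033.5000
edge 2: (18.5,9)→(18,23.5)  cross = 18.5·23.5 − 18·9 = 272.7500; (r_i+r_j)·cross = 36.5·272.7500 = 9955.3750
edge 3: (18,23.5)→(16,36)  cross = 18·36 − 16·23.5 = 272.0000; (r_i+r_j)·cross = 34·272.0000 = 9248.0000
edge 4: (16,36)→(3.5,36)  cross = 16·36 − 3.5·36 = 450.0000; (r_i+r_j)·cross = 19.5·450.0000 = 8775.0000
edge 5: (3.5,36)→(3.5,23)  cross = 3.5·23 − 3.5·36 = -45.5000; (r_i+r_j)·cross = 7·-45.5000 = -318.5000
Σcross = 747.2500 → A = |Σcross|/2 = 373.6250 mm²
Σ(r_i+r_j)·cross = 24751.8750 → first moment M = |Σ|/6 = 4125.3125
R_c = M/A = 4125.3125/373.6250 = 11.0413 mm
θ = 194° = 3.385939 rad
V = θ·R_c·A = 3.385939·11.0413·373.6250 = 13968.055 mm³

Volume = 13968.055 mm³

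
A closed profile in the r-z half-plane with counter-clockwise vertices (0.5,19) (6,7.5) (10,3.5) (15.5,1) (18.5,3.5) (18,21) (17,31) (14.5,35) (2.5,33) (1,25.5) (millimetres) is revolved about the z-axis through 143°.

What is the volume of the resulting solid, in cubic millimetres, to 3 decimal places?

Profile (r,z), 10 vertices: (0.5,19) (6,7.5) (10,3.5) (15.5,1) (18.5,3.5) (18,21) (17,31) (14.5,35) (2.5,33) (1,25.5)
edge 0: (0.5,19)→(6,7.5)  cross = 0.5·7.5 − 6·19 = -110.2500; (r_i+r_j)·cross = 6.5·-110.2500 = -716.6250
edge 1: (6,7.5)→(10,3.5)  cross = 6·3.5 − 10·7.5 = -54.0000; (r_i+r_j)·cross = 16·-54.0000 = -864.0000
edge 2: (10,3.5)→(15.5,1)  cross = 10·1 − 15.5·3.5 = -44.2500; (r_i+r_j)·cross = 25.5·-44.2500 = -1128.3750
edge 3: (15.5,1)→(18.5,3.5)  cross = 15.5·3.5 − 18.5·1 = 35.7500; (r_i+r_j)·cross = 34·35.7500 = 1215.5000
edge 4: (18.5,3.5)→(18,21)  cross = 18.5·21 − 18·3.5 = 325.5000; (r_i+r_j)·cross = 36.5·325.5000 = 11880.7500
edge 5: (18,21)→(17,31)  cross = 18·31 − 17·21 = 201.0000; (r_i+r_j)·cross = 35·201.0000 = 7035.0000
edge 6: (17,31)→(14.5,35)  cross = 17·35 − 14.5·31 = 145.5000; (r_i+r_j)·cross = 31.5·145.5000 = 4583.2500
edge 7: (14.5,35)→(2.5,33)  cross = 14.5·33 − 2.5·35 = 391.0000; (r_i+r_j)·cross = 17·391.0000 = 6647.0000
edge 8: (2.5,33)→(1,25.5)  cross = 2.5·25.5 − 1·33 = 30.7500; (r_i+r_j)·cross = 3.5·30.7500 = 107.6250
edge 9: (1,25.5)→(0.5,19)  cross = 1·19 − 0.5·25.5 = 6.2500; (r_i+r_j)·cross = 1.5·6.2500 = 9.3750
Σcross = 927.2500 → A = |Σcross|/2 = 463.6250 mm²
Σ(r_i+r_j)·cross = 28769.5000 → first moment M = |Σ|/6 = 4794.9167
R_c = M/A = 4794.9167/463.6250 = 10.3422 mm
θ = 143° = 2.495821 rad
V = θ·R_c·A = 2.495821·10.3422·463.6250 = 11967.253 mm³

Volume = 11967.253 mm³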